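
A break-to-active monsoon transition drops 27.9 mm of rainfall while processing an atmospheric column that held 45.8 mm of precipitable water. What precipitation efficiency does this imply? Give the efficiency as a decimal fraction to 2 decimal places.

ε ≈ 0.61

ε = rainfall / PW = 27.9 / 45.8 = 0.61.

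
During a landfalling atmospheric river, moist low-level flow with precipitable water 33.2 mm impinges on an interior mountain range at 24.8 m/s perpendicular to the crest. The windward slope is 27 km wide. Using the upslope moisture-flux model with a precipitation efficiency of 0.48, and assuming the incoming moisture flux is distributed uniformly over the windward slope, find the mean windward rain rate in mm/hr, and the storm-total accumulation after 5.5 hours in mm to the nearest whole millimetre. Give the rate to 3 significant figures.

R ≈ 52.7 mm/hr; total ≈ 290 mm

Incoming column moisture flux per unit ridge length: F = V × PW = 24.8 × 33.2 = 823.36 mm·m/s.
Spread over the 27 km slope with efficiency ε = 0.48: R = ε·F/W = 0.48 × 823.36 / 27000 m = 1.464e-02 mm/s.
R = 1.464e-02 × 3600 = 52.7 mm/hr.
Over 5.5 h: total = 52.7 × 5.5 = 289.85 ≈ 290 mm.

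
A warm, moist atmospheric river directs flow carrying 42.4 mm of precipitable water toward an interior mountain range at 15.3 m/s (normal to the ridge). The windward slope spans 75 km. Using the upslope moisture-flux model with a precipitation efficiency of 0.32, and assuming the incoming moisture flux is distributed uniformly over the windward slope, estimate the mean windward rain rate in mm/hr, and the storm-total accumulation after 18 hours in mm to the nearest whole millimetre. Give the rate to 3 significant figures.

R ≈ 9.96 mm/hr; total ≈ 179 mm

Incoming column moisture flux per unit ridge length: F = V × PW = 15.3 × 42.4 = 648.72 mm·m/s.
Spread over the 75 km slope with efficiency ε = 0.32: R = ε·F/W = 0.32 × 648.72 / 75000 m = 2.768e-03 mm/s.
R = 2.768e-03 × 3600 = 9.96 mm/hr.
Over 18 h: total = 9.96 × 18 = 179.28 ≈ 179 mm.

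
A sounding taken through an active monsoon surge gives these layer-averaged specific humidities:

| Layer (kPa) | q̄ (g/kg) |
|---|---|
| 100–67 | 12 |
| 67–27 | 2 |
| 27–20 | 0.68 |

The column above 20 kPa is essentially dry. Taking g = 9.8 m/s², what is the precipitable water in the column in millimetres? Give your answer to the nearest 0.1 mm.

PW ≈ 49.1 mm

Precipitable water is the column-integrated vapour mass per unit area: PW = (1/g) Σ q̄ Δp, with q in kg/kg and Δp in Pa (1 kg/m² of water = 1 mm).
Layer 100–67 kPa: Δp = 330 hPa = 33000 Pa, q̄ = 0.012 kg/kg → 0.012 × 33000 / 9.8 = 40.41 mm
Layer 67–27 kPa: Δp = 400 hPa = 40000 Pa, q̄ = 0.002 kg/kg → 0.002 × 40000 / 9.8 = 8.16 mm
Layer 27–20 kPa: Δp = 70 hPa = 7000 Pa, q̄ = 0.00068 kg/kg → 0.00068 × 7000 / 9.8 = 0.49 mm
PW = 40.41 + 8.16 + 0.49 = 49.06 ≈ 49.1 mm.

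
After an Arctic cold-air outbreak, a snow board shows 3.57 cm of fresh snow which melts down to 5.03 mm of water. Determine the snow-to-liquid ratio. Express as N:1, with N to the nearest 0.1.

Ratio = snow depth / SWE = 35.7 mm / 5.03 mm = 7.1, i.e. 7.1:1.

ratio ≈ 7.1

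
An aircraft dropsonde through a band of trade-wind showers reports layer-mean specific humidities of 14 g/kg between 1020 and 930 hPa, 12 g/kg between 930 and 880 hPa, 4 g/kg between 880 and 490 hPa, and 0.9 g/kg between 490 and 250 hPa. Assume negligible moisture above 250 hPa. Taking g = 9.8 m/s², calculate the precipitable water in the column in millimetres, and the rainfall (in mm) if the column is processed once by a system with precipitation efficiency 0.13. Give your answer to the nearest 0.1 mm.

PW ≈ 37.1 mm; rainfall ≈ 4.8 mm

Precipitable water is the column-integrated vapour mass per unit area: PW = (1/g) Σ q̄ Δp, with q in kg/kg and Δp in Pa (1 kg/m² of water = 1 mm).
Layer 1020–930 hPa: Δp = 90 hPa = 9000 Pa, q̄ = 0.014 kg/kg → 0.014 × 9000 / 9.8 = 12.86 mm
Layer 930–880 hPa: Δp = 50 hPa = 5000 Pa, q̄ = 0.012 kg/kg → 0.012 × 5000 / 9.8 = 6.12 mm
Layer 880–490 hPa: Δp = 390 hPa = 39000 Pa, q̄ = 0.004 kg/kg → 0.004 × 39000 / 9.8 = 15.92 mm
Layer 490–250 hPa: Δp = 240 hPa = 24000 Pa, q̄ = 0.0009 kg/kg → 0.0009 × 24000 / 9.8 = 2.20 mm
PW = 12.86 + 6.12 + 15.92 + 2.20 = 37.10 ≈ 37.1 mm.
Rainfall = ε × PW = 0.13 × 37.1 = 4.8 mm.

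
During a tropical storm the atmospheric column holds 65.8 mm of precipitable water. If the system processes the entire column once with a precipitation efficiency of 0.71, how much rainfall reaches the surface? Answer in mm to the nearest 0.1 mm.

Rainfall = ε × PW = 0.71 × 65.8 = 46.7 mm.

rainfall ≈ 46.7 mm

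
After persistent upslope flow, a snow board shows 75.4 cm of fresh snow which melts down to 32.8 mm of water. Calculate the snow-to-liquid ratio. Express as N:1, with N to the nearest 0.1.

Ratio = snow depth / SWE = 754 mm / 32.8 mm = 23.0, i.e. 23.0:1.

ratio ≈ 23.0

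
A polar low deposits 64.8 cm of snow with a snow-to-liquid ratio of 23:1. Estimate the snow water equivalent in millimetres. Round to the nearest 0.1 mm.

SWE = snow depth / ratio = 64.8 cm / 23 = 2.817 cm = 28.2 mm.

SWE ≈ 28.2 mm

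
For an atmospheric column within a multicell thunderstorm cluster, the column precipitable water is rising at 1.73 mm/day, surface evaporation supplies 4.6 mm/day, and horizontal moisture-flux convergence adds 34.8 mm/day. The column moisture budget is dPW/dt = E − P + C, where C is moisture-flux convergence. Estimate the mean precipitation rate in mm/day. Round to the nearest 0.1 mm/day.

dPW/dt = +1.73 mm/day.
P = E + C − dPW/dt = 4.6 + (34.8) − (+1.73) = 37.7 mm/day.

P ≈ 37.7 mm/day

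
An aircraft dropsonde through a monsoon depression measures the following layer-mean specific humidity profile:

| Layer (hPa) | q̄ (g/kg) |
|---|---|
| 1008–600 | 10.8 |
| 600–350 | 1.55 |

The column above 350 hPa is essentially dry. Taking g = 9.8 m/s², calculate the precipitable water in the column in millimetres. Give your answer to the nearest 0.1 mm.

Precipitable water is the column-integrated vapour mass per unit area: PW = (1/g) Σ q̄ Δp, with q in kg/kg and Δp in Pa (1 kg/m² of water = 1 mm).
Layer 1008–600 hPa: Δp = 408 hPa = 40800 Pa, q̄ = 0.0108 kg/kg → 0.0108 × 40800 / 9.8 = 44.96 mm
Layer 600–350 hPa: Δp = 250 hPa = 25000 Pa, q̄ = 0.00155 kg/kg → 0.00155 × 25000 / 9.8 = 3.95 mm
PW = 44.96 + 3.95 = 48.91 ≈ 48.9 mm.

PW ≈ 48.9 mm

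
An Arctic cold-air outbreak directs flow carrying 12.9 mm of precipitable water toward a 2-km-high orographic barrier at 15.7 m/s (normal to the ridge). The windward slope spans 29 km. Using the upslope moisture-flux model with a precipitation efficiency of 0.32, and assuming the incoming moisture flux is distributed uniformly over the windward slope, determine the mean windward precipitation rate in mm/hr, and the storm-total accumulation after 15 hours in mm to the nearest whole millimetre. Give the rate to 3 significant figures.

R ≈ 8.05 mm/hr; total ≈ 121 mm

Incoming column moisture flux per unit ridge length: F = V × PW = 15.7 × 12.9 = 202.53 mm·m/s.
Spread over the 29 km slope with efficiency ε = 0.32: R = ε·F/W = 0.32 × 202.53 / 29000 m = 2.235e-03 mm/s.
R = 2.235e-03 × 3600 = 8.05 mm/hr.
Over 15 h: total = 8.05 × 15 = 120.75 ≈ 121 mm.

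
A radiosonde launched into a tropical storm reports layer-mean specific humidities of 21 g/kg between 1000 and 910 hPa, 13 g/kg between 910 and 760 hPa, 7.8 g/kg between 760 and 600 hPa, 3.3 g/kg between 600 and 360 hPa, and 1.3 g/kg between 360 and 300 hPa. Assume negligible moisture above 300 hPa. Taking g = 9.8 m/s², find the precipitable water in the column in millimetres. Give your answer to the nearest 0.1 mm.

Precipitable water is the column-integrated vapour mass per unit area: PW = (1/g) Σ q̄ Δp, with q in kg/kg and Δp in Pa (1 kg/m² of water = 1 mm).
Layer 1000–910 hPa: Δp = 90 hPa = 9000 Pa, q̄ = 0.021 kg/kg → 0.021 × 9000 / 9.8 = 19.29 mm
Layer 910–760 hPa: Δp = 150 hPa = 15000 Pa, q̄ = 0.013 kg/kg → 0.013 × 15000 / 9.8 = 19.90 mm
Layer 760–600 hPa: Δp = 160 hPa = 16000 Pa, q̄ = 0.0078 kg/kg → 0.0078 × 16000 / 9.8 = 12.73 mm
Layer 600–360 hPa: Δp = 240 hPa = 24000 Pa, q̄ = 0.0033 kg/kg → 0.0033 × 24000 / 9.8 = 8.08 mm
Layer 360–300 hPa: Δp = 60 hPa = 6000 Pa, q̄ = 0.0013 kg/kg → 0.0013 × 6000 / 9.8 = 0.80 mm
PW = 19.29 + 19.90 + 12.73 + 8.08 + 0.80 = 60.80 ≈ 60.8 mm.

PW ≈ 60.8 mm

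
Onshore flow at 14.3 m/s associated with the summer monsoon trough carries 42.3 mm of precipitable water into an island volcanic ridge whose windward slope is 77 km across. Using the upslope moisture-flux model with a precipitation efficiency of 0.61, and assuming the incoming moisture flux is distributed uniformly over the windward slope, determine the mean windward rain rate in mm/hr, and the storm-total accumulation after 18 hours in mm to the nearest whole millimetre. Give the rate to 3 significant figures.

Incoming column moisture flux per unit ridge length: F = V × PW = 14.3 × 42.3 = 604.89 mm·m/s.
Spread over the 77 km slope with efficiency ε = 0.61: R = ε·F/W = 0.61 × 604.89 / 77000 m = 4.792e-03 mm/s.
R = 4.792e-03 × 3600 = 17.3 mm/hr.
Over 18 h: total = 17.3 × 18 = 311.4 ≈ 311 mm.

R ≈ 17.3 mm/hr; total ≈ 311 mm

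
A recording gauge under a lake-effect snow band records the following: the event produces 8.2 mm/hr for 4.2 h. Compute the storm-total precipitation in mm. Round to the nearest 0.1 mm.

total ≈ 34.4 mm

Total = Σ Rᵢ Δtᵢ = 8.2 × 4.2
      = 34.44 = 34.4 mm.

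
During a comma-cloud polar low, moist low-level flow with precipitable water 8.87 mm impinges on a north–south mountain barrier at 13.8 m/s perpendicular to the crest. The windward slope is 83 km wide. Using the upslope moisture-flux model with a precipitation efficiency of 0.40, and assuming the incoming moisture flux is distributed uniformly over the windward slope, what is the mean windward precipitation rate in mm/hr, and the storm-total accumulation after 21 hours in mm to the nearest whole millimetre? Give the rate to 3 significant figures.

Incoming column moisture flux per unit ridge length: F = V × PW = 13.8 × 8.87 = 122.406 mm·m/s.
Spread over the 83 km slope with efficiency ε = 0.40: R = ε·F/W = 0.40 × 122.406 / 83000 m = 5.899e-04 mm/s.
R = 5.899e-04 × 3600 = 2.12 mm/hr.
Over 21 h: total = 2.12 × 21 = 44.52 ≈ 45 mm.

R ≈ 2.12 mm/hr; total ≈ 45 mm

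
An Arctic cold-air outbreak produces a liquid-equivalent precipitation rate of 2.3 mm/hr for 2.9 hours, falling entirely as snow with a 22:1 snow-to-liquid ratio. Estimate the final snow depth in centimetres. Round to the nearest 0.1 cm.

snow depth ≈ 14.7 cm

Liquid-equivalent depth = 2.3 × 2.9 = 6.67 mm.
Snow depth = 6.67 mm × 22 = 146.74 mm = 14.7 cm.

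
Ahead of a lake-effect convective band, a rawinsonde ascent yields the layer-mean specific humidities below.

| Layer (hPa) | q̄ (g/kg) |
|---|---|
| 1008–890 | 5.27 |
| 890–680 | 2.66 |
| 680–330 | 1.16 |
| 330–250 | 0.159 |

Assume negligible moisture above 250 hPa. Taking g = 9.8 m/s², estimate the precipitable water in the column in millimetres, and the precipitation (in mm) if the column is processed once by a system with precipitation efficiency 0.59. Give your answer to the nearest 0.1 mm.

Precipitable water is the column-integrated vapour mass per unit area: PW = (1/g) Σ q̄ Δp, with q in kg/kg and Δp in Pa (1 kg/m² of water = 1 mm).
Layer 1008–890 hPa: Δp = 118 hPa = 11800 Pa, q̄ = 0.00527 kg/kg → 0.00527 × 11800 / 9.8 = 6.35 mm
Layer 890–680 hPa: Δp = 210 hPa = 21000 Pa, q̄ = 0.00266 kg/kg → 0.00266 × 21000 / 9.8 = 5.70 mm
Layer 680–330 hPa: Δp = 350 hPa = 35000 Pa, q̄ = 0.00116 kg/kg → 0.00116 × 35000 / 9.8 = 4.14 mm
Layer 330–250 hPa: Δp = 80 hPa = 8000 Pa, q̄ = 0.000159 kg/kg → 0.000159 × 8000 / 9.8 = 0.13 mm
PW = 6.35 + 5.70 + 4.14 + 0.13 = 16.32 ≈ 16.3 mm.
Precipitation = ε × PW = 0.59 × 16.3 = 9.6 mm.

PW ≈ 16.3 mm; precipitation ≈ 9.6 mm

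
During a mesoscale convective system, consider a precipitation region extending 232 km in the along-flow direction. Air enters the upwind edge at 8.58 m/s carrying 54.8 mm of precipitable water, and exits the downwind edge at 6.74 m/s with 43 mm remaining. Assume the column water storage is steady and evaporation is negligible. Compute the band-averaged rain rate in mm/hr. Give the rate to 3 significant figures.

R ≈ 2.80 mm/hr

Column moisture flux per unit crosswind length is F = V × PW.
Inflow: F_in = 8.58 × 54.8 = 470.184 mm·m/s
Outflow: F_out = 6.74 × 43 = 289.82 mm·m/s
Steady-state rate R = (F_in − F_out)/L = (470.184 − 289.82) / 232000 m = 7.774e-04 mm/s.
R = 7.774e-04 × 3600 = 2.80 mm/hr.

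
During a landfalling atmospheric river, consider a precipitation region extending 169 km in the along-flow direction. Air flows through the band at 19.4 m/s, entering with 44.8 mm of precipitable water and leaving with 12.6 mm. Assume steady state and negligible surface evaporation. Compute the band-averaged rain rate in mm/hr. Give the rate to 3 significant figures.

R ≈ 13.3 mm/hr

Column moisture flux per unit crosswind length is F = V × PW.
Inflow: F_in = 19.4 × 44.8 = 869.12 mm·m/s
Outflow: F_out = 19.4 × 12.6 = 244.44 mm·m/s
Steady-state rate R = (F_in − F_out)/L = (869.12 − 244.44) / 169000 m = 3.696e-03 mm/s.
R = 3.696e-03 × 3600 = 13.3 mm/hr.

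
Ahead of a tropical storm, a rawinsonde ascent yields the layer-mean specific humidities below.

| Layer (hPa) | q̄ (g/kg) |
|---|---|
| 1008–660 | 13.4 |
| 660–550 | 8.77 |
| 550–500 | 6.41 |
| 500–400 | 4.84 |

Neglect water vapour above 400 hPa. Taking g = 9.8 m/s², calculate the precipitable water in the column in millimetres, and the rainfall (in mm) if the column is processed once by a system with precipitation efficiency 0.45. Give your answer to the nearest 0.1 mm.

PW ≈ 65.6 mm; rainfall ≈ 29.5 mm

Precipitable water is the column-integrated vapour mass per unit area: PW = (1/g) Σ q̄ Δp, with q in kg/kg and Δp in Pa (1 kg/m² of water = 1 mm).
Layer 1008–660 hPa: Δp = 348 hPa = 34800 Pa, q̄ = 0.0134 kg/kg → 0.0134 × 34800 / 9.8 = 47.58 mm
Layer 660–550 hPa: Δp = 110 hPa = 11000 Pa, q̄ = 0.00877 kg/kg → 0.00877 × 11000 / 9.8 = 9.84 mm
Layer 550–500 hPa: Δp = 50 hPa = 5000 Pa, q̄ = 0.00641 kg/kg → 0.00641 × 5000 / 9.8 = 3.27 mm
Layer 500–400 hPa: Δp = 100 hPa = 10000 Pa, q̄ = 0.00484 kg/kg → 0.00484 × 10000 / 9.8 = 4.94 mm
PW = 47.58 + 9.84 + 3.27 + 4.94 = 65.63 ≈ 65.6 mm.
Rainfall = ε × PW = 0.45 × 65.6 = 29.5 mm.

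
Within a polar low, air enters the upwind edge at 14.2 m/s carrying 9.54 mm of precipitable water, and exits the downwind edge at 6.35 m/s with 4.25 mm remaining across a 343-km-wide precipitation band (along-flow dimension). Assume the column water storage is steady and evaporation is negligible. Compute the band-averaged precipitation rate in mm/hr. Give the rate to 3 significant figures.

Column moisture flux per unit crosswind length is F = V × PW.
Inflow: F_in = 14.2 × 9.54 = 135.468 mm·m/s
Outflow: F_out = 6.35 × 4.25 = 26.9875 mm·m/s
Steady-state rate R = (F_in − F_out)/L = (135.468 − 26.9875) / 343000 m = 3.163e-04 mm/s.
R = 3.163e-04 × 3600 = 1.14 mm/hr.

R ≈ 1.14 mm/hr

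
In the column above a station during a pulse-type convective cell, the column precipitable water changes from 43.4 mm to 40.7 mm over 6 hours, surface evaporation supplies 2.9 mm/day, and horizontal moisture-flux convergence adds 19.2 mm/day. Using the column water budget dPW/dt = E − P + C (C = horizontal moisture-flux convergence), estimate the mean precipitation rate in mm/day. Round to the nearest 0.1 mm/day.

dPW/dt = (40.7 − 43.4) mm / (6/24 day) = -10.800 mm/day.
P = E + C − dPW/dt = 2.9 + (19.2) − (-10.800) = 32.9 mm/day.

P ≈ 32.9 mm/day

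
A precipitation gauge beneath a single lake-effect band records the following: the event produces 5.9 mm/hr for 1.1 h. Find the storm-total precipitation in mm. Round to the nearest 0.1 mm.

total ≈ 6.5 mm

Total = Σ Rᵢ Δtᵢ = 5.9 × 1.1
      = 6.49 = 6.5 mm.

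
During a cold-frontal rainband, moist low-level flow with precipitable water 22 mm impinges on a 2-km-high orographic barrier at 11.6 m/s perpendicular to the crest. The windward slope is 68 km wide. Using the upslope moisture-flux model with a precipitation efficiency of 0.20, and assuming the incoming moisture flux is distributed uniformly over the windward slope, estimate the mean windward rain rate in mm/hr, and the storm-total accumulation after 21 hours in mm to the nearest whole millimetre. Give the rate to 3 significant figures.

Incoming column moisture flux per unit ridge length: F = V × PW = 11.6 × 22 = 255.2 mm·m/s.
Spread over the 68 km slope with efficiency ε = 0.20: R = ε·F/W = 0.20 × 255.2 / 68000 m = 7.506e-04 mm/s.
R = 7.506e-04 × 3600 = 2.70 mm/hr.
Over 21 h: total = 2.70 × 21 = 56.7 ≈ 57 mm.

R ≈ 2.70 mm/hr; total ≈ 57 mm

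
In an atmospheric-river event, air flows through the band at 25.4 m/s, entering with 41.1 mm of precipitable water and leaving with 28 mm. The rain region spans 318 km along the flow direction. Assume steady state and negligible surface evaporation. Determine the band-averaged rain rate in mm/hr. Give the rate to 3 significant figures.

R ≈ 3.77 mm/hr

Column moisture flux per unit crosswind length is F = V × PW.
Inflow: F_in = 25.4 × 41.1 = 1043.94 mm·m/s
Outflow: F_out = 25.4 × 28 = 711.2 mm·m/s
Steady-state rate R = (F_in − F_out)/L = (1043.94 − 711.2) / 318000 m = 1.046e-03 mm/s.
R = 1.046e-03 × 3600 = 3.77 mm/hr.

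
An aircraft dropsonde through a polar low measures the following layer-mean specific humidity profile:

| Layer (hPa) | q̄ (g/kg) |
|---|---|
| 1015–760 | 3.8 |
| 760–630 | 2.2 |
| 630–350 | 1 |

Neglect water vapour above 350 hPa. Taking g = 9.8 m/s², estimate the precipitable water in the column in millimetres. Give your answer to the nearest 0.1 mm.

Precipitable water is the column-integrated vapour mass per unit area: PW = (1/g) Σ q̄ Δp, with q in kg/kg and Δp in Pa (1 kg/m² of water = 1 mm).
Layer 1015–760 hPa: Δp = 255 hPa = 25500 Pa, q̄ = 0.0038 kg/kg → 0.0038 × 25500 / 9.8 = 9.89 mm
Layer 760–630 hPa: Δp = 130 hPa = 13000 Pa, q̄ = 0.0022 kg/kg → 0.0022 × 13000 / 9.8 = 2.92 mm
Layer 630–350 hPa: Δp = 280 hPa = 28000 Pa, q̄ = 0.001 kg/kg → 0.001 × 28000 / 9.8 = 2.86 mm
PW = 9.89 + 2.92 + 2.86 = 15.67 ≈ 15.7 mm.

PW ≈ 15.7 mm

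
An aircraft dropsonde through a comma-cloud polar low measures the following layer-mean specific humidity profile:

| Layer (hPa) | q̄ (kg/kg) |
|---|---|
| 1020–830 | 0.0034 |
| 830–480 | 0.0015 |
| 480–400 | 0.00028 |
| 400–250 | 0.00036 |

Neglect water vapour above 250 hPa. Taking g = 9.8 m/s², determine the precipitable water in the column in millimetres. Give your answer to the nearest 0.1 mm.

PW ≈ 12.7 mm

Precipitable water is the column-integrated vapour mass per unit area: PW = (1/g) Σ q̄ Δp, with q in kg/kg and Δp in Pa (1 kg/m² of water = 1 mm).
Layer 1020–830 hPa: Δp = 190 hPa = 19000 Pa, q̄ = 0.0034 kg/kg → 0.0034 × 19000 / 9.8 = 6.59 mm
Layer 830–480 hPa: Δp = 350 hPa = 35000 Pa, q̄ = 0.0015 kg/kg → 0.0015 × 35000 / 9.8 = 5.36 mm
Layer 480–400 hPa: Δp = 80 hPa = 8000 Pa, q̄ = 0.00028 kg/kg → 0.00028 × 8000 / 9.8 = 0.23 mm
Layer 400–250 hPa: Δp = 150 hPa = 15000 Pa, q̄ = 0.00036 kg/kg → 0.00036 × 15000 / 9.8 = 0.55 mm
PW = 6.59 + 5.36 + 0.23 + 0.55 = 12.73 ≈ 12.7 mm.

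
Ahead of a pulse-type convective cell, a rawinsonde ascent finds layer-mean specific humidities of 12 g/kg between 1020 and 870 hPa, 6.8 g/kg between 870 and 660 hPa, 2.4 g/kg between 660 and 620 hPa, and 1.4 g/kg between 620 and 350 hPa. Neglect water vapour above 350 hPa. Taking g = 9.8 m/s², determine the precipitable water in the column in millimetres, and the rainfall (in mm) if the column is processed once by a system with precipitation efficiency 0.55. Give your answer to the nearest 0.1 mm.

Precipitable water is the column-integrated vapour mass per unit area: PW = (1/g) Σ q̄ Δp, with q in kg/kg and Δp in Pa (1 kg/m² of water = 1 mm).
Layer 1020–870 hPa: Δp = 150 hPa = 15000 Pa, q̄ = 0.012 kg/kg → 0.012 × 15000 / 9.8 = 18.37 mm
Layer 870–660 hPa: Δp = 210 hPa = 21000 Pa, q̄ = 0.0068 kg/kg → 0.0068 × 21000 / 9.8 = 14.57 mm
Layer 660–620 hPa: Δp = 40 hPa = 4000 Pa, q̄ = 0.0024 kg/kg → 0.0024 × 4000 / 9.8 = 0.98 mm
Layer 620–350 hPa: Δp = 270 hPa = 27000 Pa, q̄ = 0.0014 kg/kg → 0.0014 × 27000 / 9.8 = 3.86 mm
PW = 18.37 + 14.57 + 0.98 + 3.86 = 37.78 ≈ 37.8 mm.
Rainfall = ε × PW = 0.55 × 37.8 = 20.8 mm.

PW ≈ 37.8 mm; rainfall ≈ 20.8 mm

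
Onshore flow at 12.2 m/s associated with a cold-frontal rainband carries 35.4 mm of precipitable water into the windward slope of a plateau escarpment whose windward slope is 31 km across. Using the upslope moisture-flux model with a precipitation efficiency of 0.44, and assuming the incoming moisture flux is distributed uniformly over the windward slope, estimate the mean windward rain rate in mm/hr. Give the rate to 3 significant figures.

Incoming column moisture flux per unit ridge length: F = V × PW = 12.2 × 35.4 = 431.88 mm·m/s.
Spread over the 31 km slope with efficiency ε = 0.44: R = ε·F/W = 0.44 × 431.88 / 31000 m = 6.130e-03 mm/s.
R = 6.130e-03 × 3600 = 22.1 mm/hr.

R ≈ 22.1 mm/hr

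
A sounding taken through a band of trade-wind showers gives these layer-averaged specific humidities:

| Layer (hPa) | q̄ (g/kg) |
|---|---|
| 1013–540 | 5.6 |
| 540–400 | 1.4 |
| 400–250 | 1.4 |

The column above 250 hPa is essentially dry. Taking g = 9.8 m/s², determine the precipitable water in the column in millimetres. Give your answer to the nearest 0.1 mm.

Precipitable water is the column-integrated vapour mass per unit area: PW = (1/g) Σ q̄ Δp, with q in kg/kg and Δp in Pa (1 kg/m² of water = 1 mm).
Layer 1013–540 hPa: Δp = 473 hPa = 47300 Pa, q̄ = 0.0056 kg/kg → 0.0056 × 47300 / 9.8 = 27.03 mm
Layer 540–400 hPa: Δp = 140 hPa = 14000 Pa, q̄ = 0.0014 kg/kg → 0.0014 × 14000 / 9.8 = 2.00 mm
Layer 400–250 hPa: Δp = 150 hPa = 15000 Pa, q̄ = 0.0014 kg/kg → 0.0014 × 15000 / 9.8 = 2.14 mm
PW = 27.03 + 2.00 + 2.14 = 31.17 ≈ 31.2 mm.

PW ≈ 31.2 mm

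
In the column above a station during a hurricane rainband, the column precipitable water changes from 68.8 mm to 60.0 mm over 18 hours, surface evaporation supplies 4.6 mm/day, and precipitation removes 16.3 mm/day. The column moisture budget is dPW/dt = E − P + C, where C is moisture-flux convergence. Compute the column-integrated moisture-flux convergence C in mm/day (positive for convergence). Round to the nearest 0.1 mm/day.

dPW/dt = (60.0 − 68.8) mm / (18/24 day) = -11.733 mm/day.
C = dPW/dt − E + P = (-11.733) − 4.6 + 16.3 = 0.0 mm/day.

C ≈ 0.0 mm/day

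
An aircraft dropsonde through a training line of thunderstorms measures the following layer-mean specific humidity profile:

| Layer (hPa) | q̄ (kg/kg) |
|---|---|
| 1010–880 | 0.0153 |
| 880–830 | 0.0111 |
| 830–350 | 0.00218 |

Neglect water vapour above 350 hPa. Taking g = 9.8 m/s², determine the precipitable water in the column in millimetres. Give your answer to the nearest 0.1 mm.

PW ≈ 36.6 mm

Precipitable water is the column-integrated vapour mass per unit area: PW = (1/g) Σ q̄ Δp, with q in kg/kg and Δp in Pa (1 kg/m² of water = 1 mm).
Layer 1010–880 hPa: Δp = 130 hPa = 13000 Pa, q̄ = 0.0153 kg/kg → 0.0153 × 13000 / 9.8 = 20.30 mm
Layer 880–830 hPa: Δp = 50 hPa = 5000 Pa, q̄ = 0.0111 kg/kg → 0.0111 × 5000 / 9.8 = 5.66 mm
Layer 830–350 hPa: Δp = 480 hPa = 48000 Pa, q̄ = 0.00218 kg/kg → 0.00218 × 48000 / 9.8 = 10.68 mm
PW = 20.30 + 5.66 + 10.68 = 36.64 ≈ 36.6 mm.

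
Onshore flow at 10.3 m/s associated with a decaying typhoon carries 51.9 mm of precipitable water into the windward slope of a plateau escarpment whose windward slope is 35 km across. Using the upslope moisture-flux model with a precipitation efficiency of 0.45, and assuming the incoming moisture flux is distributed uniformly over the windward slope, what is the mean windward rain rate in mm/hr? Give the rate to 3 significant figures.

R ≈ 24.7 mm/hr

Incoming column moisture flux per unit ridge length: F = V × PW = 10.3 × 51.9 = 534.57 mm·m/s.
Spread over the 35 km slope with efficiency ε = 0.45: R = ε·F/W = 0.45 × 534.57 / 35000 m = 6.873e-03 mm/s.
R = 6.873e-03 × 3600 = 24.7 mm/hr.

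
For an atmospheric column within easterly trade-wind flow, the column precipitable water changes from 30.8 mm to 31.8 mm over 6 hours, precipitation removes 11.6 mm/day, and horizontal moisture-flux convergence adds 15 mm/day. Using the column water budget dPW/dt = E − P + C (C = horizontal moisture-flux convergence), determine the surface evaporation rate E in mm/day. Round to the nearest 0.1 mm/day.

E ≈ 0.6 mm/day

dPW/dt = (31.8 − 30.8) mm / (6/24 day) = +4.000 mm/day.
E = dPW/dt + P − C = (+4.000) + 11.6 − (15) = 0.6 mm/day.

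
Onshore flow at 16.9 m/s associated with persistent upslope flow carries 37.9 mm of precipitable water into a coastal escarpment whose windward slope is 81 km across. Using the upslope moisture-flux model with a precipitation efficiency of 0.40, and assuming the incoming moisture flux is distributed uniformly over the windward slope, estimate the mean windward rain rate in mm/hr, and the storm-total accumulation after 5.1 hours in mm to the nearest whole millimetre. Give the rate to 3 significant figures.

R ≈ 11.4 mm/hr; total ≈ 58 mm

Incoming column moisture flux per unit ridge length: F = V × PW = 16.9 × 37.9 = 640.51 mm·m/s.
Spread over the 81 km slope with efficiency ε = 0.40: R = ε·F/W = 0.40 × 640.51 / 81000 m = 3.163e-03 mm/s.
R = 3.163e-03 × 3600 = 11.4 mm/hr.
Over 5.1 h: total = 11.4 × 5.1 = 58.14 ≈ 58 mm.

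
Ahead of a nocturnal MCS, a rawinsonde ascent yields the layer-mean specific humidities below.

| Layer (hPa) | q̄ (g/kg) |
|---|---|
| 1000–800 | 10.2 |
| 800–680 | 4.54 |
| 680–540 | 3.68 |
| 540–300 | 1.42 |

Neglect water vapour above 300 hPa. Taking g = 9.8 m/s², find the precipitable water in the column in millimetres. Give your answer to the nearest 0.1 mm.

PW ≈ 35.1 mm

Precipitable water is the column-integrated vapour mass per unit area: PW = (1/g) Σ q̄ Δp, with q in kg/kg and Δp in Pa (1 kg/m² of water = 1 mm).
Layer 1000–800 hPa: Δp = 200 hPa = 20000 Pa, q̄ = 0.0102 kg/kg → 0.0102 × 20000 / 9.8 = 20.82 mm
Layer 800–680 hPa: Δp = 120 hPa = 12000 Pa, q̄ = 0.00454 kg/kg → 0.00454 × 12000 / 9.8 = 5.56 mm
Layer 680–540 hPa: Δp = 140 hPa = 14000 Pa, q̄ = 0.00368 kg/kg → 0.00368 × 14000 / 9.8 = 5.26 mm
Layer 540–300 hPa: Δp = 240 hPa = 24000 Pa, q̄ = 0.00142 kg/kg → 0.00142 × 24000 / 9.8 = 3.48 mm
PW = 20.82 + 5.56 + 5.26 + 3.48 = 35.12 ≈ 35.1 mm.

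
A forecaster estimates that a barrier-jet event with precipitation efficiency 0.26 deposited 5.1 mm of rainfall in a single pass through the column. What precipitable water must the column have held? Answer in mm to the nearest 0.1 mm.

PW ≈ 19.6 mm

PW = rainfall / ε = 5.1 / 0.26 = 19.6 mm.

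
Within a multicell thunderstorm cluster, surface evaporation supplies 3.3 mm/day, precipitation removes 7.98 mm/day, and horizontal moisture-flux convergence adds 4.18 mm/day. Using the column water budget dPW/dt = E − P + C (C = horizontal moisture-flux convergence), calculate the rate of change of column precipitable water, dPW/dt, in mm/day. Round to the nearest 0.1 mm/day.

dPW/dt ≈ -0.5 mm/day

dPW/dt = E − P + C = 3.3 − 7.98 + (4.18) = -0.5 mm/day.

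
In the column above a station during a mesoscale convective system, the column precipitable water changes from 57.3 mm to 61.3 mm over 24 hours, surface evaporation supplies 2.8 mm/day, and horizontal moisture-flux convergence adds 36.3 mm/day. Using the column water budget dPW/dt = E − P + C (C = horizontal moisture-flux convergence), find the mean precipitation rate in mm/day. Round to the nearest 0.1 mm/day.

P ≈ 35.1 mm/day

dPW/dt = (61.3 − 57.3) mm / (24/24 day) = +4.000 mm/day.
P = E + C − dPW/dt = 2.8 + (36.3) − (+4.000) = 35.1 mm/day.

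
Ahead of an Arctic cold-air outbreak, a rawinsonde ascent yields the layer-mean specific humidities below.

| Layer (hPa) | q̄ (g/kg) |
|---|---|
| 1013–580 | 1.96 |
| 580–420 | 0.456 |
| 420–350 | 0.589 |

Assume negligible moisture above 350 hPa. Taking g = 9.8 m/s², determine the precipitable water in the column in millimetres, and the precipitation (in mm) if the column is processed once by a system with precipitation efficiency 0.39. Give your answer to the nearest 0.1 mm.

Precipitable water is the column-integrated vapour mass per unit area: PW = (1/g) Σ q̄ Δp, with q in kg/kg and Δp in Pa (1 kg/m² of water = 1 mm).
Layer 1013–580 hPa: Δp = 433 hPa = 43300 Pa, q̄ = 0.00196 kg/kg → 0.00196 × 43300 / 9.8 = 8.66 mm
Layer 580–420 hPa: Δp = 160 hPa = 16000 Pa, q̄ = 0.000456 kg/kg → 0.000456 × 16000 / 9.8 = 0.74 mm
Layer 420–350 hPa: Δp = 70 hPa = 7000 Pa, q̄ = 0.000589 kg/kg → 0.000589 × 7000 / 9.8 = 0.42 mm
PW = 8.66 + 0.74 + 0.42 = 9.82 ≈ 9.8 mm.
Precipitation = ε × PW = 0.39 × 9.8 = 3.8 mm.

PW ≈ 9.8 mm; precipitation ≈ 3.8 mm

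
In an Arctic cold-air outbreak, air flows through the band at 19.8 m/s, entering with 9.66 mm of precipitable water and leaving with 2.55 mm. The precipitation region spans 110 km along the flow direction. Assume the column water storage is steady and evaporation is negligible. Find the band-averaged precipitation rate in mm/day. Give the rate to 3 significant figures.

Column moisture flux per unit crosswind length is F = V × PW.
Inflow: F_in = 19.8 × 9.66 = 191.268 mm·m/s
Outflow: F_out = 19.8 × 2.55 = 50.49 mm·m/s
Steady-state rate R = (F_in − F_out)/L = (191.268 − 50.49) / 110000 m = 1.280e-03 mm/s.
R = 1.280e-03 × 3600 × 24 = 111 mm/day.

R ≈ 111 mm/day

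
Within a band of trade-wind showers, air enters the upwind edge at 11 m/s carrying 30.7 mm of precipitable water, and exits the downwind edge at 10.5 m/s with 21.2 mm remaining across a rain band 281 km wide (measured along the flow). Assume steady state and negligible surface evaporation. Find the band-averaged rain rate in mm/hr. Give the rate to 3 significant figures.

R ≈ 1.47 mm/hr

Column moisture flux per unit crosswind length is F = V × PW.
Inflow: F_in = 11 × 30.7 = 337.7 mm·m/s
Outflow: F_out = 10.5 × 21.2 = 222.6 mm·m/s
Steady-state rate R = (F_in − F_out)/L = (337.7 − 222.6) / 281000 m = 4.096e-04 mm/s.
R = 4.096e-04 × 3600 = 1.47 mm/hr.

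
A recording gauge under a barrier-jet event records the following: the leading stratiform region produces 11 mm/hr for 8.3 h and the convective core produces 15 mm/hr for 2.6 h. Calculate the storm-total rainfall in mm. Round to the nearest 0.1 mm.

total ≈ 130.3 mm

Total = Σ Rᵢ Δtᵢ = 11 × 8.3 + 15 × 2.6
      = 91.3 + 39 = 130.3 mm.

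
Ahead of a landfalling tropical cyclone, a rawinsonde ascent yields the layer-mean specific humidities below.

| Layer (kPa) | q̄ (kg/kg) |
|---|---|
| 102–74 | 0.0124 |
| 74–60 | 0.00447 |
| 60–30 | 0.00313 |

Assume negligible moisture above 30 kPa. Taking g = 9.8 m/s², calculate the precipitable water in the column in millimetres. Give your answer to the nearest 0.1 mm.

PW ≈ 51.4 mm

Precipitable water is the column-integrated vapour mass per unit area: PW = (1/g) Σ q̄ Δp, with q in kg/kg and Δp in Pa (1 kg/m² of water = 1 mm).
Layer 102–74 kPa: Δp = 280 hPa = 28000 Pa, q̄ = 0.0124 kg/kg → 0.0124 × 28000 / 9.8 = 35.43 mm
Layer 74–60 kPa: Δp = 140 hPa = 14000 Pa, q̄ = 0.00447 kg/kg → 0.00447 × 14000 / 9.8 = 6.39 mm
Layer 60–30 kPa: Δp = 300 hPa = 30000 Pa, q̄ = 0.00313 kg/kg → 0.00313 × 30000 / 9.8 = 9.58 mm
PW = 35.43 + 6.39 + 9.58 = 51.40 ≈ 51.4 mm.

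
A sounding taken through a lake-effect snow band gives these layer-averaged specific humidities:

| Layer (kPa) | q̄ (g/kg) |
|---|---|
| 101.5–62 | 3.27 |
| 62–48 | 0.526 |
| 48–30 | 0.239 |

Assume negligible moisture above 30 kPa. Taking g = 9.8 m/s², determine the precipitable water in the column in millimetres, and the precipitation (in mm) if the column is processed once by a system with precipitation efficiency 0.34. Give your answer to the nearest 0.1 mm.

Precipitable water is the column-integrated vapour mass per unit area: PW = (1/g) Σ q̄ Δp, with q in kg/kg and Δp in Pa (1 kg/m² of water = 1 mm).
Layer 101.5–62 kPa: Δp = 395 hPa = 39500 Pa, q̄ = 0.00327 kg/kg → 0.00327 × 39500 / 9.8 = 13.18 mm
Layer 62–48 kPa: Δp = 140 hPa = 14000 Pa, q̄ = 0.000526 kg/kg → 0.000526 × 14000 / 9.8 = 0.75 mm
Layer 48–30 kPa: Δp = 180 hPa = 18000 Pa, q̄ = 0.000239 kg/kg → 0.000239 × 18000 / 9.8 = 0.44 mm
PW = 13.18 + 0.75 + 0.44 = 14.37 ≈ 14.4 mm.
Precipitation = ε × PW = 0.34 × 14.4 = 4.9 mm.

PW ≈ 14.4 mm; precipitation ≈ 4.9 mm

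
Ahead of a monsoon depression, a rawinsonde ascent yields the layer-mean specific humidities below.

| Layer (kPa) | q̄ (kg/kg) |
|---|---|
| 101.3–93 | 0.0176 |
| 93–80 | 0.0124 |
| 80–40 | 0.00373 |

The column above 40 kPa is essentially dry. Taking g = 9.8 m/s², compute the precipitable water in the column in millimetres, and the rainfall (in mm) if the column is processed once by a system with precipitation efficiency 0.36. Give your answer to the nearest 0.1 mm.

Precipitable water is the column-integrated vapour mass per unit area: PW = (1/g) Σ q̄ Δp, with q in kg/kg and Δp in Pa (1 kg/m² of water = 1 mm).
Layer 101.3–93 kPa: Δp = 83 hPa = 8300 Pa, q̄ = 0.0176 kg/kg → 0.0176 × 8300 / 9.8 = 14.91 mm
Layer 93–80 kPa: Δp = 130 hPa = 13000 Pa, q̄ = 0.0124 kg/kg → 0.0124 × 13000 / 9.8 = 16.45 mm
Layer 80–40 kPa: Δp = 400 hPa = 40000 Pa, q̄ = 0.00373 kg/kg → 0.00373 × 40000 / 9.8 = 15.22 mm
PW = 14.91 + 16.45 + 15.22 = 46.58 ≈ 46.6 mm.
Rainfall = ε × PW = 0.36 × 46.6 = 16.8 mm.

PW ≈ 46.6 mm; rainfall ≈ 16.8 mm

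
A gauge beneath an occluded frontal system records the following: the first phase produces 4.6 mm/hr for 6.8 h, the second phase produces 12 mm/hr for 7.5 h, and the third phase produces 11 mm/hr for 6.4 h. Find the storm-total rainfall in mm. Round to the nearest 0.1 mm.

Total = Σ Rᵢ Δtᵢ = 4.6 × 6.8 + 12 × 7.5 + 11 × 6.4
      = 31.28 + 90 + 70.4 = 191.7 mm.

total ≈ 191.7 mm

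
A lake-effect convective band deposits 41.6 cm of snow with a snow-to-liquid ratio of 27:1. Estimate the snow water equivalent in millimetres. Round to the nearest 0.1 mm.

SWE = snow depth / ratio = 41.6 cm / 27 = 1.541 cm = 15.4 mm.

SWE ≈ 15.4 mm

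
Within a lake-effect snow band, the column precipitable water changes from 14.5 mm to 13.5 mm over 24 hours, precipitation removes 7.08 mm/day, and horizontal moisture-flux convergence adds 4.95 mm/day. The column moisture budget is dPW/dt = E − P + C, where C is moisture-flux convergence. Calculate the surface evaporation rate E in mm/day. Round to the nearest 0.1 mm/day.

dPW/dt = (13.5 − 14.5) mm / (24/24 day) = -1.000 mm/day.
E = dPW/dt + P − C = (-1.000) + 7.08 − (4.95) = 1.1 mm/day.

E ≈ 1.1 mm/day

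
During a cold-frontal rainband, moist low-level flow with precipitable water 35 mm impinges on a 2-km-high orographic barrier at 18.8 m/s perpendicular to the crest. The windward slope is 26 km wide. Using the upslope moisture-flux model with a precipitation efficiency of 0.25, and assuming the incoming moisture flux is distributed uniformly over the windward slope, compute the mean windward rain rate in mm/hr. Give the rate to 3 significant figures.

Incoming column moisture flux per unit ridge length: F = V × PW = 18.8 × 35 = 658 mm·m/s.
Spread over the 26 km slope with efficiency ε = 0.25: R = ε·F/W = 0.25 × 658 / 26000 m = 6.327e-03 mm/s.
R = 6.327e-03 × 3600 = 22.8 mm/hr.

R ≈ 22.8 mm/hr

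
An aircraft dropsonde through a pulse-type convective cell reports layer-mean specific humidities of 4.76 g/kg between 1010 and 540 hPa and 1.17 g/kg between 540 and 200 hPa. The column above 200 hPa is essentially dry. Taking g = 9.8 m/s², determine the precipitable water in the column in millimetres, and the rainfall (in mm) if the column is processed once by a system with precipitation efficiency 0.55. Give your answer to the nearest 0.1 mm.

Precipitable water is the column-integrated vapour mass per unit area: PW = (1/g) Σ q̄ Δp, with q in kg/kg and Δp in Pa (1 kg/m² of water = 1 mm).
Layer 1010–540 hPa: Δp = 470 hPa = 47000 Pa, q̄ = 0.00476 kg/kg → 0.00476 × 47000 / 9.8 = 22.83 mm
Layer 540–200 hPa: Δp = 340 hPa = 34000 Pa, q̄ = 0.00117 kg/kg → 0.00117 × 34000 / 9.8 = 4.06 mm
PW = 22.83 + 4.06 = 26.89 ≈ 26.9 mm.
Rainfall = ε × PW = 0.55 × 26.9 = 14.8 mm.

PW ≈ 26.9 mm; rainfall ≈ 14.8 mm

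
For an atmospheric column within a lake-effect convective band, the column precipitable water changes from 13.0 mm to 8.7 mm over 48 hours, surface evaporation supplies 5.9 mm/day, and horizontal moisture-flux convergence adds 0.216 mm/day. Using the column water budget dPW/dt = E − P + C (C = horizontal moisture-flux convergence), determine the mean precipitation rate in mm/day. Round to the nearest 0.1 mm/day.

P ≈ 8.3 mm/day

dPW/dt = (8.7 − 13.0) mm / (48/24 day) = -2.150 mm/day.
P = E + C − dPW/dt = 5.9 + (0.216) − (-2.150) = 8.3 mm/day.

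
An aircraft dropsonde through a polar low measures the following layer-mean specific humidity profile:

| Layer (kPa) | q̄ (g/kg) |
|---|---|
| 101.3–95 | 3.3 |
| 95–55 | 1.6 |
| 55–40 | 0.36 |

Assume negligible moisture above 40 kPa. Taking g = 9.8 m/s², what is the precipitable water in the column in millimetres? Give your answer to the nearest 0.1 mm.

PW ≈ 9.2 mm

Precipitable water is the column-integrated vapour mass per unit area: PW = (1/g) Σ q̄ Δp, with q in kg/kg and Δp in Pa (1 kg/m² of water = 1 mm).
Layer 101.3–95 kPa: Δp = 63 hPa = 6300 Pa, q̄ = 0.0033 kg/kg → 0.0033 × 6300 / 9.8 = 2.12 mm
Layer 95–55 kPa: Δp = 400 hPa = 40000 Pa, q̄ = 0.0016 kg/kg → 0.0016 × 40000 / 9.8 = 6.53 mm
Layer 55–40 kPa: Δp = 150 hPa = 15000 Pa, q̄ = 0.00036 kg/kg → 0.00036 × 15000 / 9.8 = 0.55 mm
PW = 2.12 + 6.53 + 0.55 = 9.20 ≈ 9.2 mm.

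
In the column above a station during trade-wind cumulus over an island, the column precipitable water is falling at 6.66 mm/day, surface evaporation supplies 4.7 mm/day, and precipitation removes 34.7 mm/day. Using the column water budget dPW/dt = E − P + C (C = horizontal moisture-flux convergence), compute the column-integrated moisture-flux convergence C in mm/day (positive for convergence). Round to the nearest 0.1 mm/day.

dPW/dt = -6.66 mm/day.
C = dPW/dt − E + P = (-6.66) − 4.7 + 34.7 = 23.3 mm/day.

C ≈ 23.3 mm/day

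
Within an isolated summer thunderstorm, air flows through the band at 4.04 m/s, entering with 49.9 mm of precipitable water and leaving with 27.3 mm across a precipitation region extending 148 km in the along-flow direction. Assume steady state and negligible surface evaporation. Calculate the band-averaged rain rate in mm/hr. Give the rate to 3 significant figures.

R ≈ 2.22 mm/hr

Column moisture flux per unit crosswind length is F = V × PW.
Inflow: F_in = 4.04 × 49.9 = 201.596 mm·m/s
Outflow: F_out = 4.04 × 27.3 = 110.292 mm·m/s
Steady-state rate R = (F_in − F_out)/L = (201.596 − 110.292) / 148000 m = 6.169e-04 mm/s.
R = 6.169e-04 × 3600 = 2.22 mm/hr.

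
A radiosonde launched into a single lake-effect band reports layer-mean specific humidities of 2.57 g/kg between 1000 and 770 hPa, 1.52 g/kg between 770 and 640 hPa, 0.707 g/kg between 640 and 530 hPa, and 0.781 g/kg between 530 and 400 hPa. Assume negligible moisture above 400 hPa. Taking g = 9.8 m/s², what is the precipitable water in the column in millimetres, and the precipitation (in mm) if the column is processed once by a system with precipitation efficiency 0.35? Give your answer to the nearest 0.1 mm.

Precipitable water is the column-integrated vapour mass per unit area: PW = (1/g) Σ q̄ Δp, with q in kg/kg and Δp in Pa (1 kg/m² of water = 1 mm).
Layer 1000–770 hPa: Δp = 230 hPa = 23000 Pa, q̄ = 0.00257 kg/kg → 0.00257 × 23000 / 9.8 = 6.03 mm
Layer 770–640 hPa: Δp = 130 hPa = 13000 Pa, q̄ = 0.00152 kg/kg → 0.00152 × 13000 / 9.8 = 2.02 mm
Layer 640–530 hPa: Δp = 110 hPa = 11000 Pa, q̄ = 0.000707 kg/kg → 0.000707 × 11000 / 9.8 = 0.79 mm
Layer 530–400 hPa: Δp = 130 hPa = 13000 Pa, q̄ = 0.000781 kg/kg → 0.000781 × 13000 / 9.8 = 1.04 mm
PW = 6.03 + 2.02 + 0.79 + 1.04 = 9.88 ≈ 9.9 mm.
Precipitation = ε × PW = 0.35 × 9.9 = 3.5 mm.

PW ≈ 9.9 mm; precipitation ≈ 3.5 mm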